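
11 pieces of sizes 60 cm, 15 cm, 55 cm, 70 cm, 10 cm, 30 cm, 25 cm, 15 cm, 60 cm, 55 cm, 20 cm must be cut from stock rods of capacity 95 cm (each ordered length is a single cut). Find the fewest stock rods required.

Total = 70 + 60 + 60 + 55 + 55 + 30 + 25 + 20 + 15 + 15 + 10 = 415 cm.
Lower bound: ⌈415/95⌉ = 5 stock rods.
A packing using 5 stock rods:
  stock rod 1: 70 + 25 = 95
  stock rod 2: 60 + 30 = 90
  stock rod 3: 60 + 20 + 15 = 95
  stock rod 4: 55 + 15 + 10 = 80
  stock rod 5: 55 = 55
This matches the lower bound, so 5 is optimal.

5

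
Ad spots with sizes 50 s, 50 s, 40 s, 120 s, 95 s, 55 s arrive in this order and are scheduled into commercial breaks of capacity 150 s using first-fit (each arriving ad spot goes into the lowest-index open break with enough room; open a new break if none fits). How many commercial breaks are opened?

  50 → break 1 (new)  [load 50/150]
  50 → break 1  [load 100/150]
  40 → break 1  [load 140/150]
  120 → break 2 (new)  [load 120/150]
  95 → break 3 (new)  [load 95/150]
  55 → break 3  [load 150/150]
3 commercial breaks opened.

3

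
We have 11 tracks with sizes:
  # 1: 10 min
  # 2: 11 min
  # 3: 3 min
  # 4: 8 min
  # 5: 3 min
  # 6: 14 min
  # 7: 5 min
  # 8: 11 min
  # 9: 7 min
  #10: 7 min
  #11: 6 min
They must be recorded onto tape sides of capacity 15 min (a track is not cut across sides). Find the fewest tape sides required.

Total = 14 + 11 + 11 + 10 + 8 + 7 + 7 + 6 + 5 + 3 + 3 = 85 min.
Lower bound: ⌈85/15⌉ = 6 tape sides.
A packing using 6 tape sides:
  side 1: 14 = 14
  side 2: 11 + 3 = 14
  side 3: 11 + 3 = 14
  side 4: 10 + 5 = 15
  side 5: 8 + 7 = 15
  side 6: 7 + 6 = 13
This matches the lower bound, so 6 is optimal.

6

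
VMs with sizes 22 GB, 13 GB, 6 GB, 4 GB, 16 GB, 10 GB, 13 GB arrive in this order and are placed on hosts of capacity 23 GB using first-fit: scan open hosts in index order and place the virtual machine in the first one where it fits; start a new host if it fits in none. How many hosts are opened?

  22 → host 1 (new)  [load 22/23]
  13 → host 2 (new)  [load 13/23]
  6 → host 2  [load 19/23]
  4 → host 2  [load 23/23]
  16 → host 3 (new)  [load 16/23]
  10 → host 4 (new)  [load 10/23]
  13 → host 4  [load 23/23]
4 hosts opened.

4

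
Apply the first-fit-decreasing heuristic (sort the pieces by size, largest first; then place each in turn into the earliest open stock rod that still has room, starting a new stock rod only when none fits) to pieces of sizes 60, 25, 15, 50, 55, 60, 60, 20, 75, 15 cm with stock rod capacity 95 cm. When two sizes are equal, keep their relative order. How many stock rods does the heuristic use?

Sorted descending: 75, 60, 60, 60, 55, 50, 25, 20, 15, 15.
  75 → stock rod 1 (new)  [load 75/95]
  60 → stock rod 2 (new)  [load 60/95]
  60 → stock rod 3 (new)  [load 60/95]
  60 → stock rod 4 (new)  [load 60/95]
  55 → stock rod 5 (new)  [load 55/95]
  50 → stock rod 6 (new)  [load 50/95]
  25 → stock rod 2  [load 85/95]
  20 → stock rod 1  [load 95/95]
  15 → stock rod 3  [load 75/95]
  15 → stock rod 3  [load 90/95]
6 stock rods opened.

6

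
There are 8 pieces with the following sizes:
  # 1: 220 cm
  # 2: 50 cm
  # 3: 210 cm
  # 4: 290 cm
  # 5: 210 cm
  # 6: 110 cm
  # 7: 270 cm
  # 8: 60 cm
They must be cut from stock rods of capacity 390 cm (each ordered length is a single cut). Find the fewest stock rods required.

5

Total = 290 + 270 + 220 + 210 + 210 + 110 + 60 + 50 = 1420 cm.
Lower bound: ⌈1420/390⌉ = 4 stock rods.
Also, 5 pieces each exceed 195 cm, and no two of those can share a stock rod, so at least 5 stock rods are needed.
A packing using 5 stock rods:
  stock rod 1: 290 + 60 = 350
  stock rod 2: 270 + 110 = 380
  stock rod 3: 220 + 50 = 270
  stock rod 4: 210 = 210
  stock rod 5: 210 = 210
This matches the lower bound, so 5 is optimal.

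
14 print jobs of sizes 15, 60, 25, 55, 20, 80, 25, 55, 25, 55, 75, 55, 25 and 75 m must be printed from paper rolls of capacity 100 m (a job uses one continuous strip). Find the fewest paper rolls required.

Total = 80 + 75 + 75 + 60 + 55 + 55 + 55 + 55 + 25 + 25 + 25 + 25 + 20 + 15 = 645 m.
Lower bound: ⌈645/100⌉ = 7 paper rolls.
Also, 8 print jobs each exceed 50 m, and no two of those can share a roll, so at least 8 paper rolls are needed.
A packing using 8 paper rolls:
  roll 1: 80 + 20 = 100
  roll 2: 75 + 25 = 100
  roll 3: 75 + 25 = 100
  roll 4: 60 + 25 + 15 = 100
  roll 5: 55 + 25 = 80
  roll 6: 55 = 55
  roll 7: 55 = 55
  roll 8: 55 = 55
This matches the lower bound, so 8 is optimal.

8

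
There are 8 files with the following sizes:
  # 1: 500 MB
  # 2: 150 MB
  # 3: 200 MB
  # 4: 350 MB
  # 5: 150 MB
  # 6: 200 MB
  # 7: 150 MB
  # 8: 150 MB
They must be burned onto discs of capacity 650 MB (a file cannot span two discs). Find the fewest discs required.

3

Total = 500 + 350 + 200 + 200 + 150 + 150 + 150 + 150 = 1850 MB.
Lower bound: ⌈1850/650⌉ = 3 discs.
A packing using 3 discs:
  disc 1: 500 + 150 = 650
  disc 2: 350 + 200 = 550
  disc 3: 200 + 150 + 150 + 150 = 650
This matches the lower bound, so 3 is optimal.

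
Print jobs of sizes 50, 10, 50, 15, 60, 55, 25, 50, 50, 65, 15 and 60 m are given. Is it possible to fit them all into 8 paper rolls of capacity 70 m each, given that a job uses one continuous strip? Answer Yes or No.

No

Total = 505 m; ⌈505/70⌉ = 8.
The bound of 8 does not rule out 8, but exhaustive search shows no assignment into 8 paper rolls of capacity 70 m exists — the minimum is 9.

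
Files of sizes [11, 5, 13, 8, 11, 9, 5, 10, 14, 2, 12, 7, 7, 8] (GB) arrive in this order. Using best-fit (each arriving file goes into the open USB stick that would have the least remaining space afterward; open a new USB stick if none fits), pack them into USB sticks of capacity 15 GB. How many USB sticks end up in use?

  11 → USB stick 1 (new)  [load 11/15]
  5 → USB stick 2 (new)  [load 5/15]
  13 → USB stick 3 (new)  [load 13/15]
  8 → USB stick 2  [load 13/15]
  11 → USB stick 4 (new)  [load 11/15]
  9 → USB stick 5 (new)  [load 9/15]
  5 → USB stick 5  [load 14/15]
  10 → USB stick 6 (new)  [load 10/15]
  14 → USB stick 7 (new)  [load 14/15]
  2 → USB stick 2  [load 15/15]
  12 → USB stick 8 (new)  [load 12/15]
  7 → USB stick 9 (new)  [load 7/15]
  7 → USB stick 9  [load 14/15]
  8 → USB stick 10 (new)  [load 8/15]
10 USB sticks opened.

10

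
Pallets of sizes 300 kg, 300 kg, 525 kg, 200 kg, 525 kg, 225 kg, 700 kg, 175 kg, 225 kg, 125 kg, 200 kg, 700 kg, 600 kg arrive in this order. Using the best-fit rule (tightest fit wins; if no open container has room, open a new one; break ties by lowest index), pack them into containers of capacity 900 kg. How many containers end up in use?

6

  300 → container 1 (new)  [load 300/900]
  300 → container 1  [load 600/900]
  525 → container 2 (new)  [load 525/900]
  200 → container 1  [load 800/900]
  525 → container 3 (new)  [load 525/900]
  225 → container 2  [load 750/900]
  700 → container 4 (new)  [load 700/900]
  175 → container 4  [load 875/900]
  225 → container 3  [load 750/900]
  125 → container 2  [load 875/900]
  200 → container 5 (new)  [load 200/900]
  700 → container 5  [load 900/900]
  600 → container 6 (new)  [load 600/900]
6 containers opened.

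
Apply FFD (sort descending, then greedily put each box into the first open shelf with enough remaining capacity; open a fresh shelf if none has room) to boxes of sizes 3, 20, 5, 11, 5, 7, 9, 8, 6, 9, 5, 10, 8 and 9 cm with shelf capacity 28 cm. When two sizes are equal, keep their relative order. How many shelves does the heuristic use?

Sorted descending: 20, 11, 10, 9, 9, 9, 8, 8, 7, 6, 5, 5, 5, 3.
  20 → shelf 1 (new)  [load 20/28]
  11 → shelf 2 (new)  [load 11/28]
  10 → shelf 2  [load 21/28]
  9 → shelf 3 (new)  [load 9/28]
  9 → shelf 3  [load 18/28]
  9 → shelf 3  [load 27/28]
  8 → shelf 1  [load 28/28]
  8 → shelf 4 (new)  [load 8/28]
  7 → shelf 2  [load 28/28]
  6 → shelf 4  [load 14/28]
  5 → shelf 4  [load 19/28]
  5 → shelf 4  [load 24/28]
  5 → shelf 5 (new)  [load 5/28]
  3 → shelf 4  [load 27/28]
5 shelves opened.

5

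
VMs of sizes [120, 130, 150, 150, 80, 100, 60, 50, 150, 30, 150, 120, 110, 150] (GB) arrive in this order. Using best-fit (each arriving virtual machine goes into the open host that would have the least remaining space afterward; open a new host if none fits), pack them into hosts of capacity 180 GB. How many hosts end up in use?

  120 → host 1 (new)  [load 120/180]
  130 → host 2 (new)  [load 130/180]
  150 → host 3 (new)  [load 150/180]
  150 → host 4 (new)  [load 150/180]
  80 → host 5 (new)  [load 80/180]
  100 → host 5  [load 180/180]
  60 → host 1  [load 180/180]
  50 → host 2  [load 180/180]
  150 → host 6 (new)  [load 150/180]
  30 → host 3  [load 180/180]
  150 → host 7 (new)  [load 150/180]
  120 → host 8 (new)  [load 120/180]
  110 → host 9 (new)  [load 110/180]
  150 → host 10 (new)  [load 150/180]
10 hosts opened.

10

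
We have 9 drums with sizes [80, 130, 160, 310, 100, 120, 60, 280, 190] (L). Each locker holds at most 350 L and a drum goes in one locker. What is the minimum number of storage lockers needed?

Total = 310 + 280 + 190 + 160 + 130 + 120 + 100 + 80 + 60 = 1430 L.
Lower bound: ⌈1430/350⌉ = 5 storage lockers.
A packing using 5 storage lockers:
  locker 1: 310 = 310
  locker 2: 280 + 60 = 340
  locker 3: 190 + 160 = 350
  locker 4: 130 + 120 + 100 = 350
  locker 5: 80 = 80
This matches the lower bound, so 5 is optimal.

5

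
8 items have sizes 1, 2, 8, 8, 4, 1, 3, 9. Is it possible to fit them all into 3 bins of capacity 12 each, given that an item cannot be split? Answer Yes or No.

A valid assignment using 3 bins:
  bin 1: 9 + 3 = 12
  bin 2: 8 + 4 = 12
  bin 3: 8 + 2 + 1 + 1 = 12
Every load is within 12, so 3 bins suffice.

Yes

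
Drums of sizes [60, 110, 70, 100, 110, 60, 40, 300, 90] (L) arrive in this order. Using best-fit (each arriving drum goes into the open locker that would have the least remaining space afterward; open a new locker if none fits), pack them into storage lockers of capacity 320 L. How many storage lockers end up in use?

  60 → locker 1 (new)  [load 60/320]
  110 → locker 1  [load 170/320]
  70 → locker 1  [load 240/320]
  100 → locker 2 (new)  [load 100/320]
  110 → locker 2  [load 210/320]
  60 → locker 1  [load 300/320]
  40 → locker 2  [load 250/320]
  300 → locker 3 (new)  [load 300/320]
  90 → locker 4 (new)  [load 90/320]
4 storage lockers opened.

4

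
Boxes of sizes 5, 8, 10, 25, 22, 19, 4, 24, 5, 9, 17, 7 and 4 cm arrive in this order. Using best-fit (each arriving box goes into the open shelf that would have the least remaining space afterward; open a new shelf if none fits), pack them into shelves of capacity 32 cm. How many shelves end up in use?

  5 → shelf 1 (new)  [load 5/32]
  8 → shelf 1  [load 13/32]
  10 → shelf 1  [load 23/32]
  25 → shelf 2 (new)  [load 25/32]
  22 → shelf 3 (new)  [load 22/32]
  19 → shelf 4 (new)  [load 19/32]
  4 → shelf 2  [load 29/32]
  24 → shelf 5 (new)  [load 24/32]
  5 → shelf 5  [load 29/32]
  9 → shelf 1  [load 32/32]
  17 → shelf 6 (new)  [load 17/32]
  7 → shelf 3  [load 29/32]
  4 → shelf 4  [load 23/32]
6 shelves opened.

6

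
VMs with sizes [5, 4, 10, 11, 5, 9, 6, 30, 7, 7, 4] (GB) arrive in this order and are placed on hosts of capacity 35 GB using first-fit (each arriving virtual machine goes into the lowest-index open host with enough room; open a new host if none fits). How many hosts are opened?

3

  5 → host 1 (new)  [load 5/35]
  4 → host 1  [load 9/35]
  10 → host 1  [load 19/35]
  11 → host 1  [load 30/35]
  5 → host 1  [load 35/35]
  9 → host 2 (new)  [load 9/35]
  6 → host 2  [load 15/35]
  30 → host 3 (new)  [load 30/35]
  7 → host 2  [load 22/35]
  7 → host 2  [load 29/35]
  4 → host 2  [load 33/35]
3 hosts opened.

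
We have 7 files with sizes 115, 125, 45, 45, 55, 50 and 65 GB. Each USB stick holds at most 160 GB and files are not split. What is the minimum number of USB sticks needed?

Total = 125 + 115 + 65 + 55 + 50 + 45 + 45 = 500 GB.
Lower bound: ⌈500/160⌉ = 4 USB sticks.
A packing using 4 USB sticks:
  USB stick 1: 125 = 125
  USB stick 2: 115 + 45 = 160
  USB stick 3: 65 + 55 = 120
  USB stick 4: 50 + 45 = 95
This matches the lower bound, so 4 is optimal.

4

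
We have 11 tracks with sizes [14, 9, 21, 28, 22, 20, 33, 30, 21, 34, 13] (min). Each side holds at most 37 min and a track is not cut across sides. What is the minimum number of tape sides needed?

8

Total = 34 + 33 + 30 + 28 + 22 + 21 + 21 + 20 + 14 + 13 + 9 = 245 min.
Lower bound: ⌈245/37⌉ = 7 tape sides.
Also, 8 tracks each exceed 37/2 min, and no two of those can share a side, so at least 8 tape sides are needed.
A packing using 8 tape sides:
  side 1: 34 = 34
  side 2: 33 = 33
  side 3: 30 = 30
  side 4: 28 + 9 = 37
  side 5: 22 + 14 = 36
  side 6: 21 + 13 = 34
  side 7: 21 = 21
  side 8: 20 = 20
This matches the lower bound, so 8 is optimal.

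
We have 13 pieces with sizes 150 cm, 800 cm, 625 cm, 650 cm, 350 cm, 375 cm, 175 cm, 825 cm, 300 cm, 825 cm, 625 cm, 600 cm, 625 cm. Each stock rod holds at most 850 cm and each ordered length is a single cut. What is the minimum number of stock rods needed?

10

Total = 825 + 825 + 800 + 650 + 625 + 625 + 625 + 600 + 375 + 350 + 300 + 175 + 150 = 6925 cm.
Lower bound: ⌈6925/850⌉ = 9 stock rods.
A packing using 10 stock rods:
  stock rod 1: 825 = 825
  stock rod 2: 825 = 825
  stock rod 3: 800 = 800
  stock rod 4: 650 + 175 = 825
  stock rod 5: 625 + 150 = 775
  stock rod 6: 625 = 625
  stock rod 7: 625 = 625
  stock rod 8: 600 = 600
  stock rod 9: 375 + 350 = 725
  stock rod 10: 300 = 300
No arrangement into 9 stock rods stays within capacity, so 10 is optimal.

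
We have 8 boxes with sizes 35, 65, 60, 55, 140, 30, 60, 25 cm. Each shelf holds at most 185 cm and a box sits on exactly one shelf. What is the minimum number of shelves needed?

3

Total = 140 + 65 + 60 + 60 + 55 + 35 + 30 + 25 = 470 cm.
Lower bound: ⌈470/185⌉ = 3 shelves.
A packing using 3 shelves:
  shelf 1: 140 + 35 = 175
  shelf 2: 65 + 60 + 60 = 185
  shelf 3: 55 + 30 + 25 = 110
This matches the lower bound, so 3 is optimal.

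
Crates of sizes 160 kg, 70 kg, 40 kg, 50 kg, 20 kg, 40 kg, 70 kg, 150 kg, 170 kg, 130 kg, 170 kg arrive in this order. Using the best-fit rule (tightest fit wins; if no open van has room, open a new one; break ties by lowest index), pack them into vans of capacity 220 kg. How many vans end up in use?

6

  160 → van 1 (new)  [load 160/220]
  70 → van 2 (new)  [load 70/220]
  40 → van 1  [load 200/220]
  50 → van 2  [load 120/220]
  20 → van 1  [load 220/220]
  40 → van 2  [load 160/220]
  70 → van 3 (new)  [load 70/220]
  150 → van 3  [load 220/220]
  170 → van 4 (new)  [load 170/220]
  130 → van 5 (new)  [load 130/220]
  170 → van 6 (new)  [load 170/220]
6 vans opened.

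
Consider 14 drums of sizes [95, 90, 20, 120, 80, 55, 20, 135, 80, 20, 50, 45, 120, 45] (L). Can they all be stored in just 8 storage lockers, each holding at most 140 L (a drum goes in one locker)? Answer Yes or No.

Yes

A valid assignment using 8 storage lockers:
  locker 1: 135 = 135
  locker 2: 120 + 20 = 140
  locker 3: 120 + 20 = 140
  locker 4: 95 + 45 = 140
  locker 5: 90 + 50 = 140
  locker 6: 80 + 55 = 135
  locker 7: 80 + 45 = 125
  locker 8: 20 = 20
Every load is within 140 L, so 8 storage lockers suffice.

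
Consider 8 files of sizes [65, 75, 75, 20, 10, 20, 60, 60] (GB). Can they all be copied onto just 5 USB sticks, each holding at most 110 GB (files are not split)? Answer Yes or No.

Yes

A valid assignment using 5 USB sticks:
  USB stick 1: 75 + 20 + 10 = 105
  USB stick 2: 75 + 20 = 95
  USB stick 3: 65 = 65
  USB stick 4: 60 = 60
  USB stick 5: 60 = 60
Every load is within 110 GB, so 5 USB sticks suffice.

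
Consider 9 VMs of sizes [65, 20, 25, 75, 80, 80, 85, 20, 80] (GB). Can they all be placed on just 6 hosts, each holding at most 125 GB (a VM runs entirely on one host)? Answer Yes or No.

A valid assignment using 6 hosts:
  host 1: 85 + 25 = 110
  host 2: 80 + 20 + 20 = 120
  host 3: 80 = 80
  host 4: 80 = 80
  host 5: 75 = 75
  host 6: 65 = 65
Every load is within 125 GB, so 6 hosts suffice.

Yes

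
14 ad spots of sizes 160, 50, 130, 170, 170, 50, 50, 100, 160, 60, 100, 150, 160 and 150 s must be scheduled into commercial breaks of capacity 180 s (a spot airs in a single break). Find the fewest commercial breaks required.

Total = 170 + 170 + 160 + 160 + 160 + 150 + 150 + 130 + 100 + 100 + 60 + 50 + 50 + 50 = 1660 s.
Lower bound: ⌈1660/180⌉ = 10 commercial breaks.
A packing using 11 commercial breaks:
  break 1: 170 = 170
  break 2: 170 = 170
  break 3: 160 = 160
  break 4: 160 = 160
  break 5: 160 = 160
  break 6: 150 = 150
  break 7: 150 = 150
  break 8: 130 + 50 = 180
  break 9: 100 + 60 = 160
  break 10: 100 + 50 = 150
  break 11: 50 = 50
No arrangement into 10 commercial breaks stays within capacity, so 11 is optimal.

11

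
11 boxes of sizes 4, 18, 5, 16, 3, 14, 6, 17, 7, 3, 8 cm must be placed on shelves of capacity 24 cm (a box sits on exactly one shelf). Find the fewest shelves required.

5

Total = 18 + 17 + 16 + 14 + 8 + 7 + 6 + 5 + 4 + 3 + 3 = 101 cm.
Lower bound: ⌈101/24⌉ = 5 shelves.
A packing using 5 shelves:
  shelf 1: 18 + 6 = 24
  shelf 2: 17 + 7 = 24
  shelf 3: 16 + 8 = 24
  shelf 4: 14 + 5 + 4 = 23
  shelf 5: 3 + 3 = 6
This matches the lower bound, so 5 is optimal.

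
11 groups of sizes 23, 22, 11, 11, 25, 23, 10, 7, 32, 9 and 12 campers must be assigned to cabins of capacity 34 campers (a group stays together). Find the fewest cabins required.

Total = 32 + 25 + 23 + 23 + 22 + 12 + 11 + 11 + 10 + 9 + 7 = 185 campers.
Lower bound: ⌈185/34⌉ = 6 cabins.
A packing using 6 cabins:
  cabin 1: 32 = 32
  cabin 2: 25 + 9 = 34
  cabin 3: 23 + 11 = 34
  cabin 4: 23 + 11 = 34
  cabin 5: 22 + 12 = 34
  cabin 6: 10 + 7 = 17
This matches the lower bound, so 6 is optimal.

6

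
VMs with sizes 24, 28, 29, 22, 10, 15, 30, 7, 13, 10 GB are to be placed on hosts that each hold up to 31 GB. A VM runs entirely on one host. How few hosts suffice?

7

Total = 30 + 29 + 28 + 24 + 22 + 15 + 13 + 10 + 10 + 7 = 188 GB.
Lower bound: ⌈188/31⌉ = 7 hosts.
A packing using 7 hosts:
  host 1: 30 = 30
  host 2: 29 = 29
  host 3: 28 = 28
  host 4: 24 + 7 = 31
  host 5: 22 = 22
  host 6: 15 + 13 = 28
  host 7: 10 + 10 = 20
This matches the lower bound, so 7 is optimal.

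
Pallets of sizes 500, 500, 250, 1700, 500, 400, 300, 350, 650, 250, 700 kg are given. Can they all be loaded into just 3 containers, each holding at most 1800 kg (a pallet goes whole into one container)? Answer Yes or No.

Total = 6100 kg; ⌈6100/1800⌉ = 4.
At least 4 containers are required, but only 3 are allowed.

No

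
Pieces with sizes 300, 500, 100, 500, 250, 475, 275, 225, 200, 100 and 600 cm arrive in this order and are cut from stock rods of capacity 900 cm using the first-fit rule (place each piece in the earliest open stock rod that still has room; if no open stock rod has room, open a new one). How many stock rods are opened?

5

  300 → stock rod 1 (new)  [load 300/900]
  500 → stock rod 1  [load 800/900]
  100 → stock rod 1  [load 900/900]
  500 → stock rod 2 (new)  [load 500/900]
  250 → stock rod 2  [load 750/900]
  475 → stock rod 3 (new)  [load 475/900]
  275 → stock rod 3  [load 750/900]
  225 → stock rod 4 (new)  [load 225/900]
  200 → stock rod 4  [load 425/900]
  100 → stock rod 2  [load 850/900]
  600 → stock rod 5 (new)  [load 600/900]
5 stock rods opened.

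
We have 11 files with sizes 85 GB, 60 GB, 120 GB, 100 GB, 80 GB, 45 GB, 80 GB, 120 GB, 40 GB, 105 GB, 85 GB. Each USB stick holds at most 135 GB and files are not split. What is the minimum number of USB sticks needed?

9

Total = 120 + 120 + 105 + 100 + 85 + 85 + 80 + 80 + 60 + 45 + 40 = 920 GB.
Lower bound: ⌈920/135⌉ = 7 USB sticks.
Also, 8 files each exceed 135/2 GB, and no two of those can share a USB stick, so at least 8 USB sticks are needed.
A packing using 9 USB sticks:
  USB stick 1: 120 = 120
  USB stick 2: 120 = 120
  USB stick 3: 105 = 105
  USB stick 4: 100 = 100
  USB stick 5: 85 + 45 = 130
  USB stick 6: 85 + 40 = 125
  USB stick 7: 80 = 80
  USB stick 8: 80 = 80
  USB stick 9: 60 = 60
No arrangement into 8 USB sticks stays within capacity, so 9 is optimal.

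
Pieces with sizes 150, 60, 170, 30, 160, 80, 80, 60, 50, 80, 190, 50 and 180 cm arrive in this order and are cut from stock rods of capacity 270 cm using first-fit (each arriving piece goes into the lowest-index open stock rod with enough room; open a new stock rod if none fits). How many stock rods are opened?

6

  150 → stock rod 1 (new)  [load 150/270]
  60 → stock rod 1  [load 210/270]
  170 → stock rod 2 (new)  [load 170/270]
  30 → stock rod 1  [load 240/270]
  160 → stock rod 3 (new)  [load 160/270]
  80 → stock rod 2  [load 250/270]
  80 → stock rod 3  [load 240/270]
  60 → stock rod 4 (new)  [load 60/270]
  50 → stock rod 4  [load 110/270]
  80 → stock rod 4  [load 190/270]
  190 → stock rod 5 (new)  [load 190/270]
  50 → stock rod 4  [load 240/270]
  180 → stock rod 6 (new)  [load 180/270]
6 stock rods opened.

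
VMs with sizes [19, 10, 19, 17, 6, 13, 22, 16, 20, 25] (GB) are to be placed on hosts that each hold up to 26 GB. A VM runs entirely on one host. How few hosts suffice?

Total = 25 + 22 + 20 + 19 + 19 + 17 + 16 + 13 + 10 + 6 = 167 GB.
Lower bound: ⌈167/26⌉ = 7 hosts.
A packing using 8 hosts:
  host 1: 25 = 25
  host 2: 22 = 22
  host 3: 20 + 6 = 26
  host 4: 19 = 19
  host 5: 19 = 19
  host 6: 17 = 17
  host 7: 16 + 10 = 26
  host 8: 13 = 13
No arrangement into 7 hosts stays within capacity, so 8 is optimal.

8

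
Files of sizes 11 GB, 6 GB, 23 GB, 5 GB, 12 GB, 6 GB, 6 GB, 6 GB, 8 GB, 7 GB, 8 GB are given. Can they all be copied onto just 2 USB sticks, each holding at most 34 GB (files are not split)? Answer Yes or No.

No

Total = 98 GB; ⌈98/34⌉ = 3.
At least 3 USB sticks are required, but only 2 are allowed.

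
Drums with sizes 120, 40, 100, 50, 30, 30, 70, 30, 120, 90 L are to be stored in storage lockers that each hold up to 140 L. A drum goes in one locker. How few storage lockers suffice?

Total = 120 + 120 + 100 + 90 + 70 + 50 + 40 + 30 + 30 + 30 = 680 L.
Lower bound: ⌈680/140⌉ = 5 storage lockers.
A packing using 6 storage lockers:
  locker 1: 120 = 120
  locker 2: 120 = 120
  locker 3: 100 + 40 = 140
  locker 4: 90 + 50 = 140
  locker 5: 70 + 30 + 30 = 130
  locker 6: 30 = 30
No arrangement into 5 storage lockers stays within capacity, so 6 is optimal.

6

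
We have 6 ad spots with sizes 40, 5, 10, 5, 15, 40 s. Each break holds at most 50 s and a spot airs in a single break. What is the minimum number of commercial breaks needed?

Total = 40 + 40 + 15 + 10 + 5 + 5 = 115 s.
Lower bound: ⌈115/50⌉ = 3 commercial breaks.
A packing using 3 commercial breaks:
  break 1: 40 + 10 = 50
  break 2: 40 + 5 + 5 = 50
  break 3: 15 = 15
This matches the lower bound, so 3 is optimal.

3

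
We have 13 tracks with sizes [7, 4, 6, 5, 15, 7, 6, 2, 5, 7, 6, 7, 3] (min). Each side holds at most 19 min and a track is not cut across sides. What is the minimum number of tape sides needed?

Total = 15 + 7 + 7 + 7 + 7 + 6 + 6 + 6 + 5 + 5 + 4 + 3 + 2 = 80 min.
Lower bound: ⌈80/19⌉ = 5 tape sides.
A packing using 5 tape sides:
  side 1: 15 + 4 = 19
  side 2: 7 + 7 + 5 = 19
  side 3: 7 + 7 + 5 = 19
  side 4: 6 + 6 + 6 = 18
  side 5: 3 + 2 = 5
This matches the lower bound, so 5 is optimal.

5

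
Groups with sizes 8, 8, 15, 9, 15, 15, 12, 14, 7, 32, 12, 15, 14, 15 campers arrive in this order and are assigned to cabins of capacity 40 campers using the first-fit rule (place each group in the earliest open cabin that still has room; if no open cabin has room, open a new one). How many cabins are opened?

  8 → cabin 1 (new)  [load 8/40]
  8 → cabin 1  [load 16/40]
  15 → cabin 1  [load 31/40]
  9 → cabin 1  [load 40/40]
  15 → cabin 2 (new)  [load 15/40]
  15 → cabin 2  [load 30/40]
  12 → cabin 3 (new)  [load 12/40]
  14 → cabin 3  [load 26/40]
  7 → cabin 2  [load 37/40]
  32 → cabin 4 (new)  [load 32/40]
  12 → cabin 3  [load 38/40]
  15 → cabin 5 (new)  [load 15/40]
  14 → cabin 5  [load 29/40]
  15 → cabin 6 (new)  [load 15/40]
6 cabins opened.

6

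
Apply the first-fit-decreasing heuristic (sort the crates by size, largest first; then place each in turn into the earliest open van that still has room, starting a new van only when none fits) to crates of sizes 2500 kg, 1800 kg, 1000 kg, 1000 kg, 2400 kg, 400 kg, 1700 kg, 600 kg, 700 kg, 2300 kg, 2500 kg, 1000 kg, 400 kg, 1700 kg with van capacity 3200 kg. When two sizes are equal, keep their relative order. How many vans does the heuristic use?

Sorted descending: 2500, 2500, 2400, 2300, 1800, 1700, 1700, 1000, 1000, 1000, 700, 600, 400, 400.
  2500 → van 1 (new)  [load 2500/3200]
  2500 → van 2 (new)  [load 2500/3200]
  2400 → van 3 (new)  [load 2400/3200]
  2300 → van 4 (new)  [load 2300/3200]
  1800 → van 5 (new)  [load 1800/3200]
  1700 → van 6 (new)  [load 1700/3200]
  1700 → van 7 (new)  [load 1700/3200]
  1000 → van 5  [load 2800/3200]
  1000 → van 6  [load 2700/3200]
  1000 → van 7  [load 2700/3200]
  700 → van 1  [load 3200/3200]
  600 → van 2  [load 3100/3200]
  400 → van 3  [load 2800/3200]
  400 → van 3  [load 3200/3200]
7 vans opened.

7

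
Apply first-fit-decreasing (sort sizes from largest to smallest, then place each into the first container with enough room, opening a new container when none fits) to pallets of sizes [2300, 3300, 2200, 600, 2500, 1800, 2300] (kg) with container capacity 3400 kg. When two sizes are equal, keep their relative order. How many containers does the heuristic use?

Sorted descending: 3300, 2500, 2300, 2300, 2200, 1800, 600.
  3300 → container 1 (new)  [load 3300/3400]
  2500 → container 2 (new)  [load 2500/3400]
  2300 → container 3 (new)  [load 2300/3400]
  2300 → container 4 (new)  [load 2300/3400]
  2200 → container 5 (new)  [load 2200/3400]
  1800 → container 6 (new)  [load 1800/3400]
  600 → container 2  [load 3100/3400]
6 containers opened.

6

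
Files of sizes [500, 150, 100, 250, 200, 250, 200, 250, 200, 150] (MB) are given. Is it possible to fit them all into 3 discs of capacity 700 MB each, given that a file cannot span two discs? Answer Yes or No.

Total = 2250 MB; ⌈2250/700⌉ = 4.
At least 4 discs are required, but only 3 are allowed.

No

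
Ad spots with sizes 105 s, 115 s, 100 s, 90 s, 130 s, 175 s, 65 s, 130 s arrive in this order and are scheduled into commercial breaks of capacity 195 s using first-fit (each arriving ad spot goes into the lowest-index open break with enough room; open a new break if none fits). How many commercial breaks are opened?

6

  105 → break 1 (new)  [load 105/195]
  115 → break 2 (new)  [load 115/195]
  100 → break 3 (new)  [load 100/195]
  90 → break 1  [load 195/195]
  130 → break 4 (new)  [load 130/195]
  175 → break 5 (new)  [load 175/195]
  65 → break 2  [load 180/195]
  130 → break 6 (new)  [load 130/195]
6 commercial breaks opened.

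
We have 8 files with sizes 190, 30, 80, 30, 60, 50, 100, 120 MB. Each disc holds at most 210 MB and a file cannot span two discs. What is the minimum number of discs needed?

Total = 190 + 120 + 100 + 80 + 60 + 50 + 30 + 30 = 660 MB.
Lower bound: ⌈660/210⌉ = 4 discs.
A packing using 4 discs:
  disc 1: 190 = 190
  disc 2: 120 + 80 = 200
  disc 3: 100 + 60 + 50 = 210
  disc 4: 30 + 30 = 60
This matches the lower bound, so 4 is optimal.

4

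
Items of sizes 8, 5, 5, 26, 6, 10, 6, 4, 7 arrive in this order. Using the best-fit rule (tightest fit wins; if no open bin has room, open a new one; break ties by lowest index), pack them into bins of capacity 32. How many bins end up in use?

3

  8 → bin 1 (new)  [load 8/32]
  5 → bin 1  [load 13/32]
  5 → bin 1  [load 18/32]
  26 → bin 2 (new)  [load 26/32]
  6 → bin 2  [load 32/32]
  10 → bin 1  [load 28/32]
  6 → bin 3 (new)  [load 6/32]
  4 → bin 1  [load 32/32]
  7 → bin 3  [load 13/32]
3 bins opened.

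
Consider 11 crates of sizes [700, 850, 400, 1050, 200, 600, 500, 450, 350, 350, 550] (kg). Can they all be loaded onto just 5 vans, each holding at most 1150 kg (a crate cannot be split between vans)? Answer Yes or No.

Total = 6000 kg; ⌈6000/1150⌉ = 6.
At least 6 vans are required, but only 5 are allowed.

No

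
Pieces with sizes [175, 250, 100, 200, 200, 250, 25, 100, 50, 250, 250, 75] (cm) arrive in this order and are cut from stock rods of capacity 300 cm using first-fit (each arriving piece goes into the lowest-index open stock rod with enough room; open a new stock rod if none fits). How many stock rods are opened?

7

  175 → stock rod 1 (new)  [load 175/300]
  250 → stock rod 2 (new)  [load 250/300]
  100 → stock rod 1  [load 275/300]
  200 → stock rod 3 (new)  [load 200/300]
  200 → stock rod 4 (new)  [load 200/300]
  250 → stock rod 5 (new)  [load 250/300]
  25 → stock rod 1  [load 300/300]
  100 → stock rod 3  [load 300/300]
  50 → stock rod 2  [load 300/300]
  250 → stock rod 6 (new)  [load 250/300]
  250 → stock rod 7 (new)  [load 250/300]
  75 → stock rod 4  [load 275/300]
7 stock rods opened.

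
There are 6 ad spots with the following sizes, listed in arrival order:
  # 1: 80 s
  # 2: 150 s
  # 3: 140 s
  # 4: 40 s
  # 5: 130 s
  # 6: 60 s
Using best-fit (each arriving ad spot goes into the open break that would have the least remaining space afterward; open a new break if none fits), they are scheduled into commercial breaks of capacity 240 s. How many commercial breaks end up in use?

  80 → break 1 (new)  [load 80/240]
  150 → break 1  [load 230/240]
  140 → break 2 (new)  [load 140/240]
  40 → break 2  [load 180/240]
  130 → break 3 (new)  [load 130/240]
  60 → break 2  [load 240/240]
3 commercial breaks opened.

3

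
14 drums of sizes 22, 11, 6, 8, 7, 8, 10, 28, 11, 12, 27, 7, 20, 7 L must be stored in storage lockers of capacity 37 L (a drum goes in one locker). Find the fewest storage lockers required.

5

Total = 28 + 27 + 22 + 20 + 12 + 11 + 11 + 10 + 8 + 8 + 7 + 7 + 7 + 6 = 184 L.
Lower bound: ⌈184/37⌉ = 5 storage lockers.
A packing using 5 storage lockers:
  locker 1: 28 + 8 = 36
  locker 2: 27 + 10 = 37
  locker 3: 22 + 8 + 7 = 37
  locker 4: 20 + 11 + 6 = 37
  locker 5: 12 + 11 + 7 + 7 = 37
This matches the lower bound, so 5 is optimal.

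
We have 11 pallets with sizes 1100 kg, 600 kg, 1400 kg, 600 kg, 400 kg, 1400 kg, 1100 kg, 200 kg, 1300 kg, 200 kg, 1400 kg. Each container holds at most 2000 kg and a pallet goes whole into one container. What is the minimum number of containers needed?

6

Total = 1400 + 1400 + 1400 + 1300 + 1100 + 1100 + 600 + 600 + 400 + 200 + 200 = 9700 kg.
Lower bound: ⌈9700/2000⌉ = 5 containers.
Also, 6 pallets each exceed 1000 kg, and no two of those can share a container, so at least 6 containers are needed.
A packing using 6 containers:
  container 1: 1400 + 600 = 2000
  container 2: 1400 + 600 = 2000
  container 3: 1400 + 400 + 200 = 2000
  container 4: 1300 + 200 = 1500
  container 5: 1100 = 1100
  container 6: 1100 = 1100
This matches the lower bound, so 6 is optimal.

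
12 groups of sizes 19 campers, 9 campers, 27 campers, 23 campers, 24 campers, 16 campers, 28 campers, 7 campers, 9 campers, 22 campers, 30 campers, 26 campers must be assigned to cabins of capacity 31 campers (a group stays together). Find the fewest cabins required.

Total = 30 + 28 + 27 + 26 + 24 + 23 + 22 + 19 + 16 + 9 + 9 + 7 = 240 campers.
Lower bound: ⌈240/31⌉ = 8 cabins.
Also, 9 groups each exceed 31/2 campers, and no two of those can share a cabin, so at least 9 cabins are needed.
A packing using 9 cabins:
  cabin 1: 30 = 30
  cabin 2: 28 = 28
  cabin 3: 27 = 27
  cabin 4: 26 = 26
  cabin 5: 24 + 7 = 31
  cabin 6: 23 = 23
  cabin 7: 22 + 9 = 31
  cabin 8: 19 + 9 = 28
  cabin 9: 16 = 16
This matches the lower bound, so 9 is optimal.

9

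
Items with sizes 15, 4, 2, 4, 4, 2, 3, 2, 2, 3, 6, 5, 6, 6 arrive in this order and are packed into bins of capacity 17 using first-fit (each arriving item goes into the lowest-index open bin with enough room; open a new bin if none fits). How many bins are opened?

  15 → bin 1 (new)  [load 15/17]
  4 → bin 2 (new)  [load 4/17]
  2 → bin 1  [load 17/17]
  4 → bin 2  [load 8/17]
  4 → bin 2  [load 12/17]
  2 → bin 2  [load 14/17]
  3 → bin 2  [load 17/17]
  2 → bin 3 (new)  [load 2/17]
  2 → bin 3  [load 4/17]
  3 → bin 3  [load 7/17]
  6 → bin 3  [load 13/17]
  5 → bin 4 (new)  [load 5/17]
  6 → bin 4  [load 11/17]
  6 → bin 4  [load 17/17]
4 bins opened.

4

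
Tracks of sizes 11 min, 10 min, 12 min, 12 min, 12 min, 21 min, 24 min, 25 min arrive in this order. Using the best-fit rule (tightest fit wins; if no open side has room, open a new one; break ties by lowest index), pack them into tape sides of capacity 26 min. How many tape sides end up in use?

6

  11 → side 1 (new)  [load 11/26]
  10 → side 1  [load 21/26]
  12 → side 2 (new)  [load 12/26]
  12 → side 2  [load 24/26]
  12 → side 3 (new)  [load 12/26]
  21 → side 4 (new)  [load 21/26]
  24 → side 5 (new)  [load 24/26]
  25 → side 6 (new)  [load 25/26]
6 tape sides opened.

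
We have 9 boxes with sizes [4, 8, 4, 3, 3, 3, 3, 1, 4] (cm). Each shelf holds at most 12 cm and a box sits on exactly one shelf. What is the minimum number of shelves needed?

3

Total = 8 + 4 + 4 + 4 + 3 + 3 + 3 + 3 + 1 = 33 cm.
Lower bound: ⌈33/12⌉ = 3 shelves.
A packing using 3 shelves:
  shelf 1: 8 + 4 = 12
  shelf 2: 4 + 4 + 3 + 1 = 12
  shelf 3: 3 + 3 + 3 = 9
This matches the lower bound, so 3 is optimal.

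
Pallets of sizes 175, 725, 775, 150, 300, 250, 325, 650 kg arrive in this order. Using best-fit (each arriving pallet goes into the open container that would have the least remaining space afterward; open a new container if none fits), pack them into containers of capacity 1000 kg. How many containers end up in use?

  175 → container 1 (new)  [load 175/1000]
  725 → container 1  [load 900/1000]
  775 → container 2 (new)  [load 775/1000]
  150 → container 2  [load 925/1000]
  300 → container 3 (new)  [load 300/1000]
  250 → container 3  [load 550/1000]
  325 → container 3  [load 875/1000]
  650 → container 4 (new)  [load 650/1000]
4 containers opened.

4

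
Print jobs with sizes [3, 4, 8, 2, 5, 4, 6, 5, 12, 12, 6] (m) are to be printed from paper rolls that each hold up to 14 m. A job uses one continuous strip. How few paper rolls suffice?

Total = 12 + 12 + 8 + 6 + 6 + 5 + 5 + 4 + 4 + 3 + 2 = 67 m.
Lower bound: ⌈67/14⌉ = 5 paper rolls.
A packing using 5 paper rolls:
  roll 1: 12 + 2 = 14
  roll 2: 12 = 12
  roll 3: 8 + 6 = 14
  roll 4: 6 + 5 + 3 = 14
  roll 5: 5 + 4 + 4 = 13
This matches the lower bound, so 5 is optimal.

5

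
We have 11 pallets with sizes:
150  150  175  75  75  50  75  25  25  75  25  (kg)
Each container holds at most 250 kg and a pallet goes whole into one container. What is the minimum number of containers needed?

4

Total = 175 + 150 + 150 + 75 + 75 + 75 + 75 + 50 + 25 + 25 + 25 = 900 kg.
Lower bound: ⌈900/250⌉ = 4 containers.
A packing using 4 containers:
  container 1: 175 + 75 = 250
  container 2: 150 + 75 + 25 = 250
  container 3: 150 + 75 + 25 = 250
  container 4: 75 + 50 + 25 = 150
This matches the lower bound, so 4 is optimal.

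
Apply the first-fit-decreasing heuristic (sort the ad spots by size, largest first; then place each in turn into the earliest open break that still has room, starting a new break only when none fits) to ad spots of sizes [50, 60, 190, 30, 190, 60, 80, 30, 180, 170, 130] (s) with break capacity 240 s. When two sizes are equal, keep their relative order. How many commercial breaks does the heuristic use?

5

Sorted descending: 190, 190, 180, 170, 130, 80, 60, 60, 50, 30, 30.
  190 → break 1 (new)  [load 190/240]
  190 → break 2 (new)  [load 190/240]
  180 → break 3 (new)  [load 180/240]
  170 → break 4 (new)  [load 170/240]
  130 → break 5 (new)  [load 130/240]
  80 → break 5  [load 210/240]
  60 → break 3  [load 240/240]
  60 → break 4  [load 230/240]
  50 → break 1  [load 240/240]
  30 → break 2  [load 220/240]
  30 → break 5  [load 240/240]
5 commercial breaks opened.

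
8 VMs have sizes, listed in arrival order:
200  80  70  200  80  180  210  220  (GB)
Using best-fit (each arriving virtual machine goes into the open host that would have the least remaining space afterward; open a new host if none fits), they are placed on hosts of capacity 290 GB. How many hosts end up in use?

  200 → host 1 (new)  [load 200/290]
  80 → host 1  [load 280/290]
  70 → host 2 (new)  [load 70/290]
  200 → host 2  [load 270/290]
  80 → host 3 (new)  [load 80/290]
  180 → host 3  [load 260/290]
  210 → host 4 (new)  [load 210/290]
  220 → host 5 (new)  [load 220/290]
5 hosts opened.

5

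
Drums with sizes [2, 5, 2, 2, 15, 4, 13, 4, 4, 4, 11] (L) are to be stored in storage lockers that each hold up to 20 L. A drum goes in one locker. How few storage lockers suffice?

Total = 15 + 13 + 11 + 5 + 4 + 4 + 4 + 4 + 2 + 2 + 2 = 66 L.
Lower bound: ⌈66/20⌉ = 4 storage lockers.
A packing using 4 storage lockers:
  locker 1: 15 + 5 = 20
  locker 2: 13 + 4 + 2 = 19
  locker 3: 11 + 4 + 4 = 19
  locker 4: 4 + 2 + 2 = 8
This matches the lower bound, so 4 is optimal.

4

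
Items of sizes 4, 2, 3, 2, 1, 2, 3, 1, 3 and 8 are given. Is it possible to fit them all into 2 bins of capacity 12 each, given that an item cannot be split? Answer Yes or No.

Total = 29; ⌈29/12⌉ = 3.
At least 3 bins are required, but only 2 are allowed.

No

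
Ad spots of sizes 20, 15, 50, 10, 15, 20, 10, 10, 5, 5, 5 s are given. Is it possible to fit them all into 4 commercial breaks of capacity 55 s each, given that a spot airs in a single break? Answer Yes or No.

Yes

A valid assignment using 3 commercial breaks:
  break 1: 50 + 5 = 55
  break 2: 20 + 20 + 15 = 55
  break 3: 15 + 10 + 10 + 10 + 5 + 5 = 55
That uses only 3 ≤ 4, so 4 commercial breaks are enough.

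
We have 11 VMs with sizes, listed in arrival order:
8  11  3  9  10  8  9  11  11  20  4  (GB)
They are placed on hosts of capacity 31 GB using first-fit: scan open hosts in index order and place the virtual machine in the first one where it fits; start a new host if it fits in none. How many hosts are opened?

  8 → host 1 (new)  [load 8/31]
  11 → host 1  [load 19/31]
  3 → host 1  [load 22/31]
  9 → host 1  [load 31/31]
  10 → host 2 (new)  [load 10/31]
  8 → host 2  [load 18/31]
  9 → host 2  [load 27/31]
  11 → host 3 (new)  [load 11/31]
  11 → host 3  [load 22/31]
  20 → host 4 (new)  [load 20/31]
  4 → host 2  [load 31/31]
4 hosts opened.

4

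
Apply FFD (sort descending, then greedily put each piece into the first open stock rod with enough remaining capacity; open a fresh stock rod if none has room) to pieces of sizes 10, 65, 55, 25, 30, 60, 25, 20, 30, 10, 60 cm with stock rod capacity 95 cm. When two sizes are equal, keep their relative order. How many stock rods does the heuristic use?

Sorted descending: 65, 60, 60, 55, 30, 30, 25, 25, 20, 10, 10.
  65 → stock rod 1 (new)  [load 65/95]
  60 → stock rod 2 (new)  [load 60/95]
  60 → stock rod 3 (new)  [load 60/95]
  55 → stock rod 4 (new)  [load 55/95]
  30 → stock rod 1  [load 95/95]
  30 → stock rod 2  [load 90/95]
  25 → stock rod 3  [load 85/95]
  25 → stock rod 4  [load 80/95]
  20 → stock rod 5 (new)  [load 20/95]
  10 → stock rod 3  [load 95/95]
  10 → stock rod 4  [load 90/95]
5 stock rods opened.

5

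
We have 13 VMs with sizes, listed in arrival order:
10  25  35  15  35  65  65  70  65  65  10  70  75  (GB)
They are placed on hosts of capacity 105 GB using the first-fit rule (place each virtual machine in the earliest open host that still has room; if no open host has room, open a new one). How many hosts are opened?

  10 → host 1 (new)  [load 10/105]
  25 → host 1  [load 35/105]
  35 → host 1  [load 70/105]
  15 → host 1  [load 85/105]
  35 → host 2 (new)  [load 35/105]
  65 → host 2  [load 100/105]
  65 → host 3 (new)  [load 65/105]
  70 → host 4 (new)  [load 70/105]
  65 → host 5 (new)  [load 65/105]
  65 → host 6 (new)  [load 65/105]
  10 → host 1  [load 95/105]
  70 → host 7 (new)  [load 70/105]
  75 → host 8 (new)  [load 75/105]
8 hosts opened.

8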